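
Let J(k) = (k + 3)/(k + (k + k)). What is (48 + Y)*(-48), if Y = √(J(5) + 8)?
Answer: -2304 - 128*√30/5 ≈ -2444.2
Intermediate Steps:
J(k) = (3 + k)/(3*k) (J(k) = (3 + k)/(k + 2*k) = (3 + k)/((3*k)) = (3 + k)*(1/(3*k)) = (3 + k)/(3*k))
Y = 8*√30/15 (Y = √((⅓)*(3 + 5)/5 + 8) = √((⅓)*(⅕)*8 + 8) = √(8/15 + 8) = √(128/15) = 8*√30/15 ≈ 2.9212)
(48 + Y)*(-48) = (48 + 8*√30/15)*(-48) = -2304 - 128*√30/5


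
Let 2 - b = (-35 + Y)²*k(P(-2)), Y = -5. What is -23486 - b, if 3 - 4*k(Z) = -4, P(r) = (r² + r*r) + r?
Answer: -20688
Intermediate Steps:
P(r) = r + 2*r² (P(r) = (r² + r²) + r = 2*r² + r = r + 2*r²)
k(Z) = 7/4 (k(Z) = ¾ - ¼*(-4) = ¾ + 1 = 7/4)
b = -2798 (b = 2 - (-35 - 5)²*7/4 = 2 - (-40)²*7/4 = 2 - 1600*7/4 = 2 - 1*2800 = 2 - 2800 = -2798)
-23486 - b = -23486 - 1*(-2798) = -23486 + 2798 = -20688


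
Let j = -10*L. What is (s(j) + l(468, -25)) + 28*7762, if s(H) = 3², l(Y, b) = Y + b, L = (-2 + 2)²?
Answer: 217788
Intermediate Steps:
L = 0 (L = 0² = 0)
j = 0 (j = -10*0 = 0)
s(H) = 9
(s(j) + l(468, -25)) + 28*7762 = (9 + (468 - 25)) + 28*7762 = (9 + 443) + 217336 = 452 + 217336 = 217788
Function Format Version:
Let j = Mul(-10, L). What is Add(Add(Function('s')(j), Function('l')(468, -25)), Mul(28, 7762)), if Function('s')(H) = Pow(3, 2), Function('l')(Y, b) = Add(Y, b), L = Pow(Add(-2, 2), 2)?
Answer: 217788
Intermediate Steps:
L = 0 (L = Pow(0, 2) = 0)
j = 0 (j = Mul(-10, 0) = 0)
Function('s')(H) = 9
Add(Add(Function('s')(j), Function('l')(468, -25)), Mul(28, 7762)) = Add(Add(9, Add(468, -25)), Mul(28, 7762)) = Add(Add(9, 443), 217336) = Add(452, 217336) = 217788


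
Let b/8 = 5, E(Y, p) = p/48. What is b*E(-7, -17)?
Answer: -85/6 ≈ -14.167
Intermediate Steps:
E(Y, p) = p/48 (E(Y, p) = p*(1/48) = p/48)
b = 40 (b = 8*5 = 40)
b*E(-7, -17) = 40*((1/48)*(-17)) = 40*(-17/48) = -85/6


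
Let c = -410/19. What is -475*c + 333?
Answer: 10583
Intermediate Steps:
c = -410/19 (c = -410*1/19 = -410/19 ≈ -21.579)
-475*c + 333 = -475*(-410/19) + 333 = 10250 + 333 = 10583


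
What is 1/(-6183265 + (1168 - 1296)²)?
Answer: -1/6166881 ≈ -1.6216e-7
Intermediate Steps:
1/(-6183265 + (1168 - 1296)²) = 1/(-6183265 + (-128)²) = 1/(-6183265 + 16384) = 1/(-6166881) = -1/6166881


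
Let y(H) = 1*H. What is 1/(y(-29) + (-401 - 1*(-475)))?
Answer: 1/45 ≈ 0.022222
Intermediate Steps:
y(H) = H
1/(y(-29) + (-401 - 1*(-475))) = 1/(-29 + (-401 - 1*(-475))) = 1/(-29 + (-401 + 475)) = 1/(-29 + 74) = 1/45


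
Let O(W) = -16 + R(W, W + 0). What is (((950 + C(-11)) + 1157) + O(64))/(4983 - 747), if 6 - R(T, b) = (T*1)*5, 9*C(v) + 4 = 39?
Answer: 4007/9531 ≈ 0.42042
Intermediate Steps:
C(v) = 35/9 (C(v) = -4/9 + (1/9)*39 = -4/9 + 13/3 = 35/9)
R(T, b) = 6 - 5*T (R(T, b) = 6 - T*1*5 = 6 - T*5 = 6 - 5*T)
O(W) = -10 - 5*W (O(W) = -16 + (6 - 5*W) = -10 - 5*W)
(((950 + C(-11)) + 1157) + O(64))/(4983 - 747) = (((950 + 35/9) + 1157) + (-10 - 5*64))/(4983 - 747) = ((8585/9 + 1157) + (-10 - 320))/4236 = (18998/9 - 330)*(1/4236) = (16028/9)*(1/4236) = 4007/9531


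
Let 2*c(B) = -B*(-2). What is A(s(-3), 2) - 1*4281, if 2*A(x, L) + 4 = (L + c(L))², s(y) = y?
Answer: -4275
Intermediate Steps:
c(B) = B (c(B) = (-B*(-2))/2 = (2*B)/2 = B)
A(x, L) = -2 + 2*L² (A(x, L) = -2 + (L + L)²/2 = -2 + (2*L)²/2 = -2 + (4*L²)/2 = -2 + 2*L²)
A(s(-3), 2) - 1*4281 = (-2 + 2*2²) - 1*4281 = (-2 + 2*4) - 4281 = (-2 + 8) - 4281 = 6 - 4281 = -4275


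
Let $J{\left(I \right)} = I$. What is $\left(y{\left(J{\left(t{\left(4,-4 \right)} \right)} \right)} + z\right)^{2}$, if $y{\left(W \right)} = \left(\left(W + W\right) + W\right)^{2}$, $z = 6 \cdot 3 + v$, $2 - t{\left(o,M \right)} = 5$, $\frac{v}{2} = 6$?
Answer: $12321$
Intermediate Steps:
$v = 12$ ($v = 2 \cdot 6 = 12$)
$t{\left(o,M \right)} = -3$ ($t{\left(o,M \right)} = 2 - 5 = -3$)
$z = 30$ ($z = 6 \cdot 3 + 12 = 18 + 12 = 30$)
$y{\left(W \right)} = 9 W^{2}$ ($y{\left(W \right)} = \left(2 W + W\right)^{2} = \left(3 W\right)^{2} = 9 W^{2}$)
$\left(y{\left(J{\left(t{\left(4,-4 \right)} \right)} \right)} + z\right)^{2} = \left(9 \left(-3\right)^{2} + 30\right)^{2} = \left(9 \cdot 9 + 30\right)^{2} = \left(81 + 30\right)^{2} = 111^{2} = 12321$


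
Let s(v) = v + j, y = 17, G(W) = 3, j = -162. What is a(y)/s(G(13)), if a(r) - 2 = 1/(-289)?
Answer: -577/45951 ≈ -0.012557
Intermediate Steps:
s(v) = -162 + v (s(v) = v - 162 = -162 + v)
a(r) = 577/289 (a(r) = 2 + 1/(-289) = 2 - 1/289 = 577/289)
a(y)/s(G(13)) = 577/(289*(-162 + 3)) = (577/289)/(-159) = (577/289)*(-1/159) = -577/45951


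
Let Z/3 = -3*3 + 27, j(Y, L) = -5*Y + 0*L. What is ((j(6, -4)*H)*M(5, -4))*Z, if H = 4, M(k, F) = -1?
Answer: 6480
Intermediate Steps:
j(Y, L) = -5*Y (j(Y, L) = -5*Y + 0 = -5*Y)
Z = 54 (Z = 3*(-3*3 + 27) = 3*(-9 + 27) = 3*18 = 54)
((j(6, -4)*H)*M(5, -4))*Z = ((-5*6*4)*(-1))*54 = (-30*4*(-1))*54 = -120*(-1)*54 = 120*54 = 6480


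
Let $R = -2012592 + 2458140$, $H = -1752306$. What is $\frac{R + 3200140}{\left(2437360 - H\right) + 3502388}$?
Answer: $\frac{1822844}{3846027} \approx 0.47396$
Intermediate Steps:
$R = 445548$
$\frac{R + 3200140}{\left(2437360 - H\right) + 3502388} = \frac{445548 + 3200140}{\left(2437360 - -1752306\right) + 3502388} = \frac{3645688}{\left(2437360 + 1752306\right) + 3502388} = \frac{3645688}{4189666 + 3502388} = \frac{3645688}{7692054} = 3645688 \cdot \frac{1}{7692054} = \frac{1822844}{3846027}$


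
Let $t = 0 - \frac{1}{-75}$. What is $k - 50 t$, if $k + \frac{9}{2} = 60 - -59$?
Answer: $\frac{683}{6} \approx 113.83$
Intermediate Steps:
$k = \frac{229}{2}$ ($k = - \frac{9}{2} + \left(60 - -59\right) = - \frac{9}{2} + \left(60 + 59\right) = - \frac{9}{2} + 119 = \frac{229}{2} \approx 114.5$)
$t = \frac{1}{75}$ ($t = 0 - - \frac{1}{75} = 0 + \frac{1}{75} = \frac{1}{75} \approx 0.013333$)
$k - 50 t = \frac{229}{2} - \frac{2}{3} = \frac{683}{6}$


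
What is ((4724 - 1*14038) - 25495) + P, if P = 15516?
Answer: -19293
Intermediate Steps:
((4724 - 1*14038) - 25495) + P = ((4724 - 1*14038) - 25495) + 15516 = ((4724 - 14038) - 25495) + 15516 = (-9314 - 25495) + 15516 = -34809 + 15516 = -19293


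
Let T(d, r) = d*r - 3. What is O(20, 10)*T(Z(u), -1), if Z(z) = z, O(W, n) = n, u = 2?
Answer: -50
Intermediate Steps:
T(d, r) = -3 + d*r
O(20, 10)*T(Z(u), -1) = 10*(-3 + 2*(-1)) = 10*(-3 - 2) = 10*(-5) = -50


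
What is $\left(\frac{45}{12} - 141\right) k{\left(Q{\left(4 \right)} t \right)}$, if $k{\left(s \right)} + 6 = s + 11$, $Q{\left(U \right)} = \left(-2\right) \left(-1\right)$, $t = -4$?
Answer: $\frac{1647}{4} \approx 411.75$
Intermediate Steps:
$Q{\left(U \right)} = 2$
$k{\left(s \right)} = 5 + s$ ($k{\left(s \right)} = -6 + \left(s + 11\right) = -6 + \left(11 + s\right) = 5 + s$)
$\left(\frac{45}{12} - 141\right) k{\left(Q{\left(4 \right)} t \right)} = \left(\frac{45}{12} - 141\right) \left(5 + 2 \left(-4\right)\right) = \left(45 \cdot \frac{1}{12} - 141\right) \left(5 - 8\right) = \left(\frac{15}{4} - 141\right) \left(-3\right) = \left(- \frac{549}{4}\right) \left(-3\right) = \frac{1647}{4}$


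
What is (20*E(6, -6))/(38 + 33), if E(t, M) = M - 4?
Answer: -200/71 ≈ -2.8169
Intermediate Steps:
E(t, M) = -4 + M
(20*E(6, -6))/(38 + 33) = (20*(-4 - 6))/(38 + 33) = (20*(-10))/71 = -200*1/71 = -200/71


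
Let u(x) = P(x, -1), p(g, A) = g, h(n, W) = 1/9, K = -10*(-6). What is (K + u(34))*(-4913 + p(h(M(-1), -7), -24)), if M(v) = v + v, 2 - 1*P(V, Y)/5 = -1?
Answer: -1105400/3 ≈ -3.6847e+5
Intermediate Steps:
P(V, Y) = 15 (P(V, Y) = 10 - 5*(-1) = 10 + 5 = 15)
K = 60
M(v) = 2*v
h(n, W) = 1/9
u(x) = 15
(K + u(34))*(-4913 + p(h(M(-1), -7), -24)) = (60 + 15)*(-4913 + 1/9) = 75*(-44216/9) = -1105400/3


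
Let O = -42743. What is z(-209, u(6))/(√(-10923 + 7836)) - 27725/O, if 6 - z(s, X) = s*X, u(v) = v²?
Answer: 27725/42743 - 2510*I*√7/49 ≈ 0.64864 - 135.53*I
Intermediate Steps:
z(s, X) = 6 - X*s (z(s, X) = 6 - s*X = 6 - X*s)
z(-209, u(6))/(√(-10923 + 7836)) - 27725/O = (6 - 1*6²*(-209))/(√(-10923 + 7836)) - 27725/(-42743) = (6 - 1*36*(-209))/(√(-3087)) - 27725*(-1/42743) = (6 + 7524)/((21*I*√7)) + 27725/42743 = 7530*(-I*√7/147) + 27725/42743 = -2510*I*√7/49 + 27725/42743 = 27725/42743 - 2510*I*√7/49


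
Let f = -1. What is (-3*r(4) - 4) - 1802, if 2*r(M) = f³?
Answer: -3609/2 ≈ -1804.5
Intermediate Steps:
r(M) = -½ (r(M) = (½)*(-1)³ = (½)*(-1) = -½)
(-3*r(4) - 4) - 1802 = (-3*(-½) - 4) - 1802 = (3/2 - 4) - 1802 = -5/2 - 1802 = -3609/2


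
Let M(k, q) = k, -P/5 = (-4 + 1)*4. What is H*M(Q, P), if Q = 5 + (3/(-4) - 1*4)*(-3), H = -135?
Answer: -10395/4 ≈ -2598.8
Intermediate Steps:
P = 60 (P = -5*(-4 + 1)*4 = -(-15)*4 = -5*(-12) = 60)
Q = 77/4 (Q = 5 + (3*(-¼) - 4)*(-3) = 5 + (-¾ - 4)*(-3) = 5 - 19/4*(-3) = 5 + 57/4 = 77/4 ≈ 19.250)
H*M(Q, P) = -135*77/4 = -10395/4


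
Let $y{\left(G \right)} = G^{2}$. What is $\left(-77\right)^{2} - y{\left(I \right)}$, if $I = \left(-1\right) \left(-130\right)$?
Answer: $-10971$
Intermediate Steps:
$I = 130$
$\left(-77\right)^{2} - y{\left(I \right)} = \left(-77\right)^{2} - 130^{2} = 5929 - 16900 = -10971$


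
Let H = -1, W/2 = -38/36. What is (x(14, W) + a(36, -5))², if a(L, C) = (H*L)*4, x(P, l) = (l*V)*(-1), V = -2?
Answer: 1779556/81 ≈ 21970.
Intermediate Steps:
W = -19/9 (W = 2*(-38/36) = 2*(-38*1/36) = 2*(-19/18) = -19/9 ≈ -2.1111)
x(P, l) = 2*l (x(P, l) = (l*(-2))*(-1) = -2*l*(-1) = 2*l)
a(L, C) = -4*L (a(L, C) = -L*4 = -4*L)
(x(14, W) + a(36, -5))² = (2*(-19/9) - 4*36)² = (-38/9 - 144)² = (-1334/9)² = 1779556/81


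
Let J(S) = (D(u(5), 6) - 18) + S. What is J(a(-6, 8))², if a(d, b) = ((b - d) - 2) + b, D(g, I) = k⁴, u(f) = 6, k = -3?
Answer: 6889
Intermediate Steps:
D(g, I) = 81 (D(g, I) = (-3)⁴ = 81)
a(d, b) = -2 - d + 2*b (a(d, b) = (-2 + b - d) + b = -2 - d + 2*b)
J(S) = 63 + S (J(S) = (81 - 18) + S = 63 + S)
J(a(-6, 8))² = (63 + (-2 - 1*(-6) + 2*8))² = (63 + (-2 + 6 + 16))² = (63 + 20)² = 83² = 6889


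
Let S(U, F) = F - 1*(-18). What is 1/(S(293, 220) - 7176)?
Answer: -1/6938 ≈ -0.00014413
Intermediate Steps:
S(U, F) = 18 + F (S(U, F) = F + 18 = 18 + F)
1/(S(293, 220) - 7176) = 1/((18 + 220) - 7176) = 1/(238 - 7176) = 1/(-6938) = -1/6938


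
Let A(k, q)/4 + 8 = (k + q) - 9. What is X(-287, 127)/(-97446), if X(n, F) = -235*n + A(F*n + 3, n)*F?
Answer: 18601555/97446 ≈ 190.89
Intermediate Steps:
A(k, q) = -68 + 4*k + 4*q (A(k, q) = -32 + 4*((k + q) - 9) = -32 + 4*(-9 + k + q) = -32 + (-36 + 4*k + 4*q) = -68 + 4*k + 4*q)
X(n, F) = -235*n + F*(-56 + 4*n + 4*F*n) (X(n, F) = -235*n + (-68 + 4*(F*n + 3) + 4*n)*F = -235*n + (-68 + 4*(3 + F*n) + 4*n)*F = -235*n + (-68 + (12 + 4*F*n) + 4*n)*F = -235*n + (-56 + 4*n + 4*F*n)*F = -235*n + F*(-56 + 4*n + 4*F*n))
X(-287, 127)/(-97446) = (-235*(-287) + 4*127*(-14 - 287 + 127*(-287)))/(-97446) = (67445 + 4*127*(-14 - 287 - 36449))*(-1/97446) = (67445 + 4*127*(-36750))*(-1/97446) = (67445 - 18669000)*(-1/97446) = -18601555*(-1/97446) = 18601555/97446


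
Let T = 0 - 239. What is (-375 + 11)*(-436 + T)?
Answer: 245700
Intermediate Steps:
T = -239
(-375 + 11)*(-436 + T) = (-375 + 11)*(-436 - 239) = -364*(-675) = 245700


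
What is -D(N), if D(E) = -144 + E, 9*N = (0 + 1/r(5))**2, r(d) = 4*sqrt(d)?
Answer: 103679/720 ≈ 144.00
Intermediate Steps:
N = 1/720 (N = (0 + 1/(4*sqrt(5)))**2/9 = (0 + sqrt(5)/20)**2/9 = (sqrt(5)/20)**2/9 = (1/9)*(1/80) = 1/720 ≈ 0.0013889)
-D(N) = -(-144 + 1/720) = -1*(-103679/720) = 103679/720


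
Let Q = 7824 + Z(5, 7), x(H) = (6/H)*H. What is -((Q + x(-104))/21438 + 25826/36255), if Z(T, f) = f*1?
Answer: -279262741/259078230 ≈ -1.0779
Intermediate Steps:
Z(T, f) = f
x(H) = 6 (x(H) = (6/H)*H = 6)
Q = 7831 (Q = 7824 + 7 = 7831)
-((Q + x(-104))/21438 + 25826/36255) = -((7831 + 6)/21438 + 25826/36255) = -(7837*(1/21438) + 25826*(1/36255)) = -(7837/21438 + 25826/36255) = -1*279262741/259078230 = -279262741/259078230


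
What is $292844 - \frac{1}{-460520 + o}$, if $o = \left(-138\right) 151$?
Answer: $\frac{140962802153}{481358} \approx 2.9284 \cdot 10^{5}$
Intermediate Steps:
$o = -20838$
$292844 - \frac{1}{-460520 + o} = 292844 - \frac{1}{-460520 - 20838} = 292844 - \frac{1}{-481358} = 292844 - - \frac{1}{481358} = 292844 + \frac{1}{481358} = \frac{140962802153}{481358}$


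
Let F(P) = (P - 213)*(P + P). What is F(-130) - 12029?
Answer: 77151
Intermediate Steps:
F(P) = 2*P*(-213 + P) (F(P) = (-213 + P)*(2*P) = 2*P*(-213 + P))
F(-130) - 12029 = 2*(-130)*(-213 - 130) - 12029 = 2*(-130)*(-343) - 12029 = 89180 - 12029 = 77151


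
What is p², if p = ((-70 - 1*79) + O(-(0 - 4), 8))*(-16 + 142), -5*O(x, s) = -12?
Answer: 8530000164/25 ≈ 3.4120e+8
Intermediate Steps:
O(x, s) = 12/5 (O(x, s) = -⅕*(-12) = 12/5)
p = -92358/5 (p = ((-70 - 1*79) + 12/5)*(-16 + 142) = ((-70 - 79) + 12/5)*126 = (-149 + 12/5)*126 = -733/5*126 = -92358/5 ≈ -18472.)
p² = (-92358/5)² = 8530000164/25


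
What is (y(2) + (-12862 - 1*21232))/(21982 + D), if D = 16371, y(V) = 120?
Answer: -33974/38353 ≈ -0.88582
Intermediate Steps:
(y(2) + (-12862 - 1*21232))/(21982 + D) = (120 + (-12862 - 1*21232))/(21982 + 16371) = (120 + (-12862 - 21232))/38353 = (120 - 34094)*(1/38353) = -33974*1/38353 = -33974/38353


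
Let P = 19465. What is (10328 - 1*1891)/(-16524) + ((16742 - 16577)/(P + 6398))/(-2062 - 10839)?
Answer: -938360007497/1837791365004 ≈ -0.51059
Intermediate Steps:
(10328 - 1*1891)/(-16524) + ((16742 - 16577)/(P + 6398))/(-2062 - 10839) = (10328 - 1*1891)/(-16524) + ((16742 - 16577)/(19465 + 6398))/(-2062 - 10839) = (10328 - 1891)*(-1/16524) + (165/25863)/(-12901) = 8437*(-1/16524) + (165*(1/25863))*(-1/12901) = -8437/16524 + (55/8621)*(-1/12901) = -8437/16524 - 55/111219521 = -938360007497/1837791365004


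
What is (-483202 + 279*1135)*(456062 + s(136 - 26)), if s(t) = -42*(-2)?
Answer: -75965186402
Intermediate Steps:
s(t) = 84
(-483202 + 279*1135)*(456062 + s(136 - 26)) = (-483202 + 279*1135)*(456062 + 84) = (-483202 + 316665)*456146 = -166537*456146 = -75965186402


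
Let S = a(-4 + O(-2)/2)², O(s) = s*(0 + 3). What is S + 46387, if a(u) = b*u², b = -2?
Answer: 55991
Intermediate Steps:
O(s) = 3*s (O(s) = s*3 = 3*s)
a(u) = -2*u²
S = 9604 (S = (-2*(-4 + (3*(-2))/2)²)² = (-2*(-4 + (½)*(-6))²)² = (-2*(-4 - 3)²)² = (-2*(-7)²)² = (-2*49)² = (-98)² = 9604)
S + 46387 = 9604 + 46387 = 55991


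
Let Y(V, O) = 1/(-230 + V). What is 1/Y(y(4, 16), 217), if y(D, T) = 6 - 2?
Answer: -226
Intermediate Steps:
y(D, T) = 4
1/Y(y(4, 16), 217) = 1/(1/(-230 + 4)) = 1/(1/(-226)) = 1/(-1/226) = -226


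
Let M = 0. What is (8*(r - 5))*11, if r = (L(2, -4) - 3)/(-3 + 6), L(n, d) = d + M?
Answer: -1936/3 ≈ -645.33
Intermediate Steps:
L(n, d) = d (L(n, d) = d + 0 = d)
r = -7/3 (r = (-4 - 3)/(-3 + 6) = -7/3 ≈ -2.3333)
(8*(r - 5))*11 = (8*(-7/3 - 5))*11 = (8*(-22/3))*11 = -176/3*11 = -1936/3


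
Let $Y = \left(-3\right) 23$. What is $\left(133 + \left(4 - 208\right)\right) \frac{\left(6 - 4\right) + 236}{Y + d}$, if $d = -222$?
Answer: $\frac{16898}{291} \approx 58.069$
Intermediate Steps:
$Y = -69$
$\left(133 + \left(4 - 208\right)\right) \frac{\left(6 - 4\right) + 236}{Y + d} = \left(133 + \left(4 - 208\right)\right) \frac{\left(6 - 4\right) + 236}{-69 - 222} = \left(133 - 204\right) \frac{\left(6 - 4\right) + 236}{-291} = - 71 \left(2 + 236\right) \left(- \frac{1}{291}\right) = - 71 \cdot 238 \left(- \frac{1}{291}\right) = \left(-71\right) \left(- \frac{238}{291}\right) = \frac{16898}{291}$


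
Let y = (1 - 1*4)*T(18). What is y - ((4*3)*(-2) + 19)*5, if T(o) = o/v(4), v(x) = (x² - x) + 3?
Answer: 107/5 ≈ 21.400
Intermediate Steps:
v(x) = 3 + x² - x
T(o) = o/15 (T(o) = o/(3 + 4² - 1*4) = o/(3 + 16 - 4) = o/15)
y = -18/5 (y = (1 - 1*4)*((1/15)*18) = (1 - 4)*(6/5) = -3*6/5 = -18/5 ≈ -3.6000)
y - ((4*3)*(-2) + 19)*5 = -18/5 - ((4*3)*(-2) + 19)*5 = -18/5 - (12*(-2) + 19)*5 = -18/5 - (-24 + 19)*5 = -18/5 - (-5)*5 = -18/5 - 1*(-25) = -18/5 + 25 = 107/5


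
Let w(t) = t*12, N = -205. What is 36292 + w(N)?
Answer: 33832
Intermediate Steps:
w(t) = 12*t
36292 + w(N) = 36292 + 12*(-205) = 36292 - 2460 = 33832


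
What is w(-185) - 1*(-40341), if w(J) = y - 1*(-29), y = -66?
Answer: 40304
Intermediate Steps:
w(J) = -37 (w(J) = -66 - 1*(-29) = -66 + 29 = -37)
w(-185) - 1*(-40341) = -37 - 1*(-40341) = -37 + 40341 = 40304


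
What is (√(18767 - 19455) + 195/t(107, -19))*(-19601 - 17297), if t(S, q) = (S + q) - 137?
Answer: 7195110/49 - 147592*I*√43 ≈ 1.4684e+5 - 9.6783e+5*I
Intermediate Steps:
t(S, q) = -137 + S + q
(√(18767 - 19455) + 195/t(107, -19))*(-19601 - 17297) = (√(18767 - 19455) + 195/(-137 + 107 - 19))*(-19601 - 17297) = (√(-688) + 195/(-49))*(-36898) = (4*I*√43 + 195*(-1/49))*(-36898) = (4*I*√43 - 195/49)*(-36898) = (-195/49 + 4*I*√43)*(-36898) = 7195110/49 - 147592*I*√43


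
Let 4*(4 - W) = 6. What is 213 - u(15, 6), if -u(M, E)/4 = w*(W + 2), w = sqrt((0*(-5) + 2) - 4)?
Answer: 213 + 18*I*sqrt(2) ≈ 213.0 + 25.456*I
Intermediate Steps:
W = 5/2 (W = 4 - 1/4*6 = 4 - 3/2 = 5/2 ≈ 2.5000)
w = I*sqrt(2) (w = sqrt((0 + 2) - 4) = sqrt(2 - 4) = sqrt(-2) = I*sqrt(2) ≈ 1.4142*I)
u(M, E) = -18*I*sqrt(2) (u(M, E) = -4*I*sqrt(2)*(5/2 + 2) = -4*I*sqrt(2)*9/2 = -18*I*sqrt(2))
213 - u(15, 6) = 213 - (-18)*I*sqrt(2) = 213 + 18*I*sqrt(2)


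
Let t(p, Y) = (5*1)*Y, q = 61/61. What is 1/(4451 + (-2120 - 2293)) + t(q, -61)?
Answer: -11589/38 ≈ -304.97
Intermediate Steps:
q = 1 (q = 61*(1/61) = 1)
t(p, Y) = 5*Y
1/(4451 + (-2120 - 2293)) + t(q, -61) = 1/(4451 + (-2120 - 2293)) + 5*(-61) = 1/(4451 - 4413) - 305 = 1/38 - 305 = -11589/38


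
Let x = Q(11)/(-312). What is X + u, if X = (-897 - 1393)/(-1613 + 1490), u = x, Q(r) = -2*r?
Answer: 119531/6396 ≈ 18.688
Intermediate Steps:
x = 11/156 (x = -2*11/(-312) = -22*(-1/312) = 11/156 ≈ 0.070513)
u = 11/156 ≈ 0.070513
X = 2290/123 (X = -2290/(-123) = -2290*(-1/123) = 2290/123 ≈ 18.618)
X + u = 2290/123 + 11/156 = 119531/6396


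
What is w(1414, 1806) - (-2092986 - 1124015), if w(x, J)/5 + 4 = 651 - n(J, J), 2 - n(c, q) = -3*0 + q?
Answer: 3229256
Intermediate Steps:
n(c, q) = 2 - q (n(c, q) = 2 - (-3*0 + q) = 2 - (0 + q) = 2 - q)
w(x, J) = 3225 + 5*J (w(x, J) = -20 + 5*(651 - (2 - J)) = -20 + 5*(651 + (-2 + J)) = -20 + 5*(649 + J) = -20 + (3245 + 5*J) = 3225 + 5*J)
w(1414, 1806) - (-2092986 - 1124015) = (3225 + 5*1806) - (-2092986 - 1124015) = (3225 + 9030) - 1*(-3217001) = 12255 + 3217001 = 3229256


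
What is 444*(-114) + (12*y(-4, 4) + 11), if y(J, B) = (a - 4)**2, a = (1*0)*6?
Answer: -50413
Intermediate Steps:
a = 0 (a = 0*6 = 0)
y(J, B) = 16 (y(J, B) = (0 - 4)**2 = (-4)**2 = 16)
444*(-114) + (12*y(-4, 4) + 11) = 444*(-114) + (12*16 + 11) = -50616 + (192 + 11) = -50616 + 203 = -50413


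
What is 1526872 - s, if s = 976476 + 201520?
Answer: 348876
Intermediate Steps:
s = 1177996
1526872 - s = 1526872 - 1*1177996 = 1526872 - 1177996 = 348876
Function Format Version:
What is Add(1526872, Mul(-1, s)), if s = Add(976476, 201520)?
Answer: 348876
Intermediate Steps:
s = 1177996
Add(1526872, Mul(-1, s)) = Add(1526872, Mul(-1, 1177996)) = Add(1526872, -1177996) = 348876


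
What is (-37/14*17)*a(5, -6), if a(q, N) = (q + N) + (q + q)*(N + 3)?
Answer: 19499/14 ≈ 1392.8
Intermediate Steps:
a(q, N) = N + q + 2*q*(3 + N) (a(q, N) = (N + q) + (2*q)*(3 + N) = (N + q) + 2*q*(3 + N) = N + q + 2*q*(3 + N))
(-37/14*17)*a(5, -6) = (-37/14*17)*(-6 + 7*5 + 2*(-6)*5) = (-37*1/14*17)*(-6 + 35 - 60) = -37/14*17*(-31) = -629/14*(-31) = 19499/14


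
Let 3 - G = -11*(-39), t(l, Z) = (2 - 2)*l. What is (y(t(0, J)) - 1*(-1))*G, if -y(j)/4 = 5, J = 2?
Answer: 8094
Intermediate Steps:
t(l, Z) = 0 (t(l, Z) = 0*l = 0)
y(j) = -20 (y(j) = -4*5 = -20)
G = -426 (G = 3 - (-11)*(-39) = 3 - 1*429 = 3 - 429 = -426)
(y(t(0, J)) - 1*(-1))*G = (-20 - 1*(-1))*(-426) = (-20 + 1)*(-426) = -19*(-426) = 8094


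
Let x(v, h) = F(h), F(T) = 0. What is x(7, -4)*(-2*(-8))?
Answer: 0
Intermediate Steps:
x(v, h) = 0
x(7, -4)*(-2*(-8)) = 0*(-2*(-8)) = 0*16 = 0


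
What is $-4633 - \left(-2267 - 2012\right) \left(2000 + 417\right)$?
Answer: $10337710$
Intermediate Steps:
$-4633 - \left(-2267 - 2012\right) \left(2000 + 417\right) = -4633 - \left(-4279\right) 2417 = -4633 - -10342343 = -4633 + 10342343 = 10337710$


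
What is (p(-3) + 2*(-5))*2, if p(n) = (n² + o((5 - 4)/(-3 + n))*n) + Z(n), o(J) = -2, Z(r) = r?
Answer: 4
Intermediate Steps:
p(n) = n² - n (p(n) = (n² - 2*n) + n = n² - n)
(p(-3) + 2*(-5))*2 = (-3*(-1 - 3) + 2*(-5))*2 = (-3*(-4) - 10)*2 = (12 - 10)*2 = 2*2 = 4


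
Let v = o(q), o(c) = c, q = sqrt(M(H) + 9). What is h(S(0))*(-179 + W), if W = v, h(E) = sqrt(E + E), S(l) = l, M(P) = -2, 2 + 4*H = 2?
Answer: 0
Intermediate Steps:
H = 0 (H = -1/2 + (1/4)*2 = -1/2 + 1/2 = 0)
h(E) = sqrt(2)*sqrt(E) (h(E) = sqrt(2*E) = sqrt(2)*sqrt(E))
q = sqrt(7) (q = sqrt(-2 + 9) = sqrt(7) ≈ 2.6458)
v = sqrt(7) ≈ 2.6458
W = sqrt(7) ≈ 2.6458
h(S(0))*(-179 + W) = (sqrt(2)*sqrt(0))*(-179 + sqrt(7)) = (sqrt(2)*0)*(-179 + sqrt(7)) = 0*(-179 + sqrt(7)) = 0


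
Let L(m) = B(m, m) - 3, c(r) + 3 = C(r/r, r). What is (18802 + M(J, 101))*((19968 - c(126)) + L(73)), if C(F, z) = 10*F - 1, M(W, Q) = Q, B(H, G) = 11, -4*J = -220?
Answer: 377492910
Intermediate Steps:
J = 55 (J = -1/4*(-220) = 55)
C(F, z) = -1 + 10*F
c(r) = 6 (c(r) = -3 + (-1 + 10*(r/r)) = -3 + (-1 + 10*1) = -3 + (-1 + 10) = -3 + 9 = 6)
L(m) = 8 (L(m) = 11 - 3 = 8)
(18802 + M(J, 101))*((19968 - c(126)) + L(73)) = (18802 + 101)*((19968 - 1*6) + 8) = 18903*((19968 - 6) + 8) = 18903*(19962 + 8) = 18903*19970 = 377492910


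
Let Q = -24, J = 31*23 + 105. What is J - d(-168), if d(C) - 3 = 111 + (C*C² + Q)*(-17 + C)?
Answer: -877205656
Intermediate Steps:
J = 818 (J = 713 + 105 = 818)
d(C) = 114 + (-24 + C³)*(-17 + C) (d(C) = 3 + (111 + (C*C² - 24)*(-17 + C)) = 3 + (111 + (C³ - 24)*(-17 + C)) = 3 + (111 + (-24 + C³)*(-17 + C)) = 114 + (-24 + C³)*(-17 + C))
J - d(-168) = 818 - (522 + (-168)⁴ - 24*(-168) - 17*(-168)³) = 818 - (522 + 796594176 + 4032 - 17*(-4741632)) = 818 - (522 + 796594176 + 4032 + 80607744) = 818 - 1*877206474 = 818 - 877206474 = -877205656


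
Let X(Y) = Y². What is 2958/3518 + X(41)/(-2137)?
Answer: 203744/3758983 ≈ 0.054202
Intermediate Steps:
2958/3518 + X(41)/(-2137) = 2958/3518 + 41²/(-2137) = 2958*(1/3518) + 1681*(-1/2137) = 1479/1759 - 1681/2137 = 203744/3758983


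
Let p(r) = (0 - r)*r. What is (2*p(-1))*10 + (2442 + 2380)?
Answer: 4802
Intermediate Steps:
p(r) = -r² (p(r) = (-r)*r = -r²)
(2*p(-1))*10 + (2442 + 2380) = (2*(-1*(-1)²))*10 + (2442 + 2380) = (2*(-1*1))*10 + 4822 = (2*(-1))*10 + 4822 = -2*10 + 4822 = -20 + 4822 = 4802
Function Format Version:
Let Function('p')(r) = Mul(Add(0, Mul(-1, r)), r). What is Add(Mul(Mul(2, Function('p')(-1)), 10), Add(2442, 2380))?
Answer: 4802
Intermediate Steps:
Function('p')(r) = Mul(-1, Pow(r, 2)) (Function('p')(r) = Mul(Mul(-1, r), r) = Mul(-1, Pow(r, 2)))
Add(Mul(Mul(2, Function('p')(-1)), 10), Add(2442, 2380)) = Add(Mul(Mul(2, Mul(-1, Pow(-1, 2))), 10), Add(2442, 2380)) = Add(Mul(Mul(2, Mul(-1, 1)), 10), 4822) = Add(Mul(Mul(2, -1), 10), 4822) = Add(Mul(-2, 10), 4822) = Add(-20, 4822) = 4802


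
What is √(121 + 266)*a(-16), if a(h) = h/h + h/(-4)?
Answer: 15*√43 ≈ 98.362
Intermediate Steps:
a(h) = 1 - h/4 (a(h) = 1 + h*(-¼) = 1 - h/4)
√(121 + 266)*a(-16) = √(121 + 266)*(1 - ¼*(-16)) = √387*(1 + 4) = (3*√43)*5 = 15*√43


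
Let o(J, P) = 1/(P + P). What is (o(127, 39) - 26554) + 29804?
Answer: 253501/78 ≈ 3250.0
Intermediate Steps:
o(J, P) = 1/(2*P)
(o(127, 39) - 26554) + 29804 = ((1/2)/39 - 26554) + 29804 = ((1/2)*(1/39) - 26554) + 29804 = (1/78 - 26554) + 29804 = -2071211/78 + 29804 = 253501/78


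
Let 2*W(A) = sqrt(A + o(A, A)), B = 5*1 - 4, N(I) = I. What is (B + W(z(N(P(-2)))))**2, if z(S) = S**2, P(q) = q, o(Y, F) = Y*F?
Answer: (1 + sqrt(5))**2 ≈ 10.472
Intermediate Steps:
o(Y, F) = F*Y
B = 1 (B = 5 - 4 = 1)
W(A) = sqrt(A + A**2)/2 (W(A) = sqrt(A + A*A)/2 = sqrt(A + A**2)/2)
(B + W(z(N(P(-2)))))**2 = (1 + sqrt((-2)**2*(1 + (-2)**2))/2)**2 = (1 + sqrt(4*(1 + 4))/2)**2 = (1 + sqrt(4*5)/2)**2 = (1 + sqrt(20)/2)**2 = (1 + (2*sqrt(5))/2)**2 = (1 + sqrt(5))**2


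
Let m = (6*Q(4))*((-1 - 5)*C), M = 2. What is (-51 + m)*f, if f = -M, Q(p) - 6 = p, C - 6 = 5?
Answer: 8022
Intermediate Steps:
C = 11 (C = 6 + 5 = 11)
Q(p) = 6 + p
f = -2 (f = -1*2 = -2)
m = -3960 (m = (6*(6 + 4))*((-1 - 5)*11) = (6*10)*(-6*11) = 60*(-66) = -3960)
(-51 + m)*f = (-51 - 3960)*(-2) = -4011*(-2) = 8022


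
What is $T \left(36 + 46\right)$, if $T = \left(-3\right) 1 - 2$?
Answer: $-410$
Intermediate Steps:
$T = -5$ ($T = -3 - 2 = -5$)
$T \left(36 + 46\right) = - 5 \left(36 + 46\right) = \left(-5\right) 82 = -410$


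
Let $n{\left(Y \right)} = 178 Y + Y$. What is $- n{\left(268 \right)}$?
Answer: $-47972$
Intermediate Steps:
$n{\left(Y \right)} = 179 Y$
$- n{\left(268 \right)} = - 179 \cdot 268 = \left(-1\right) 47972 = -47972$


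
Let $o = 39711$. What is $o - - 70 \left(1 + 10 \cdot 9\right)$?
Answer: $46081$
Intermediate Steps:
$o - - 70 \left(1 + 10 \cdot 9\right) = 39711 - - 70 \left(1 + 10 \cdot 9\right) = 39711 - - 70 \left(1 + 90\right) = 39711 - \left(-70\right) 91 = 39711 - -6370 = 39711 + 6370 = 46081$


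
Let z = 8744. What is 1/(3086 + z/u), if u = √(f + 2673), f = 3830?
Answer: 10034129/30927093326 - 2186*√6503/15463546663 ≈ 0.00031304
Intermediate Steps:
u = √6503 (u = √(3830 + 2673) = √6503 ≈ 80.641)
1/(3086 + z/u) = 1/(3086 + 8744/(√6503)) = 1/(3086 + 8744*(√6503/6503)) = 1/(3086 + 8744*√6503/6503)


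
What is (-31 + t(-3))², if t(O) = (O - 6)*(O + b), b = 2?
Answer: 484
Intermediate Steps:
t(O) = (-6 + O)*(2 + O) (t(O) = (O - 6)*(O + 2) = (-6 + O)*(2 + O))
(-31 + t(-3))² = (-31 + (-12 + (-3)² - 4*(-3)))² = (-31 + (-12 + 9 + 12))² = (-31 + 9)² = (-22)² = 484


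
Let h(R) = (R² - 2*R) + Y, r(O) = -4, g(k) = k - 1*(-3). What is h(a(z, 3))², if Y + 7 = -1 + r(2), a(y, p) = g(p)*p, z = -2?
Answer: 76176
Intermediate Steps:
g(k) = 3 + k (g(k) = k + 3 = 3 + k)
a(y, p) = p*(3 + p) (a(y, p) = (3 + p)*p = p*(3 + p))
Y = -12 (Y = -7 + (-1 - 4) = -7 - 5 = -12)
h(R) = -12 + R² - 2*R (h(R) = (R² - 2*R) - 12 = -12 + R² - 2*R)
h(a(z, 3))² = (-12 + (3*(3 + 3))² - 6*(3 + 3))² = (-12 + (3*6)² - 6*6)² = (-12 + 18² - 2*18)² = (-12 + 324 - 36)² = 276² = 76176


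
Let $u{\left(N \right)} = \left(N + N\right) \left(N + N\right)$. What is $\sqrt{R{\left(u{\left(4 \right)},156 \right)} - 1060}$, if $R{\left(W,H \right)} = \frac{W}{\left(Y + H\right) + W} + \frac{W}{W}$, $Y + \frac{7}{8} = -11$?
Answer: $\frac{i \sqrt{326103755}}{555} \approx 32.538 i$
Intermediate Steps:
$Y = - \frac{95}{8}$ ($Y = - \frac{7}{8} - 11 = - \frac{95}{8} \approx -11.875$)
$u{\left(N \right)} = 4 N^{2}$ ($u{\left(N \right)} = 2 N 2 N = 4 N^{2}$)
$R{\left(W,H \right)} = 1 + \frac{W}{- \frac{95}{8} + H + W}$ ($R{\left(W,H \right)} = \frac{W}{\left(- \frac{95}{8} + H\right) + W} + \frac{W}{W} = \frac{W}{- \frac{95}{8} + H + W} + 1 = 1 + \frac{W}{- \frac{95}{8} + H + W}$)
$\sqrt{R{\left(u{\left(4 \right)},156 \right)} - 1060} = \sqrt{\frac{-95 + 8 \cdot 156 + 16 \cdot 4 \cdot 4^{2}}{-95 + 8 \cdot 156 + 8 \cdot 4 \cdot 4^{2}} - 1060} = \sqrt{\frac{-95 + 1248 + 16 \cdot 4 \cdot 16}{-95 + 1248 + 8 \cdot 4 \cdot 16} - 1060} = \sqrt{\frac{-95 + 1248 + 16 \cdot 64}{-95 + 1248 + 8 \cdot 64} - 1060} = \sqrt{\frac{-95 + 1248 + 1024}{-95 + 1248 + 512} - 1060} = \sqrt{\frac{1}{1665} \cdot 2177 - 1060} = \sqrt{\frac{2177}{1665} - 1060} = \sqrt{- \frac{1762723}{1665}} = \frac{i \sqrt{326103755}}{555}$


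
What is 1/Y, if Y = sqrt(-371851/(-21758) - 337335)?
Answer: -I*sqrt(159689861872882)/7339363079 ≈ -0.0017218*I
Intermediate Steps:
Y = I*sqrt(159689861872882)/21758 (Y = sqrt(-371851*(-1/21758) - 337335) = sqrt(371851/21758 - 337335) = sqrt(-7339363079/21758) = I*sqrt(159689861872882)/21758 ≈ 580.79*I)
1/Y = 1/(I*sqrt(159689861872882)/21758) = -I*sqrt(159689861872882)/7339363079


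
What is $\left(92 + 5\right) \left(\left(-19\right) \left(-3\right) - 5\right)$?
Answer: $5044$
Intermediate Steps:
$\left(92 + 5\right) \left(\left(-19\right) \left(-3\right) - 5\right) = 97 \left(57 - 5\right) = 97 \cdot 52 = 5044$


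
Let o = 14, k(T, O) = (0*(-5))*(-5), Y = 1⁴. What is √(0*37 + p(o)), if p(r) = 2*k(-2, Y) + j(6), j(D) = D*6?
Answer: 6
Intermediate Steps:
Y = 1
k(T, O) = 0 (k(T, O) = 0*(-5) = 0)
j(D) = 6*D
p(r) = 36 (p(r) = 2*0 + 6*6 = 0 + 36 = 36)
√(0*37 + p(o)) = √(0*37 + 36) = √(0 + 36) = √36 = 6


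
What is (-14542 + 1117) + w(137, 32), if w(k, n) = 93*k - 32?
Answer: -716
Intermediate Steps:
w(k, n) = -32 + 93*k
(-14542 + 1117) + w(137, 32) = (-14542 + 1117) + (-32 + 93*137) = -13425 + (-32 + 12741) = -13425 + 12709 = -716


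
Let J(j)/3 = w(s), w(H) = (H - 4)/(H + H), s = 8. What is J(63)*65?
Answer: 195/4 ≈ 48.750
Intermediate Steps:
w(H) = (-4 + H)/(2*H) (w(H) = (-4 + H)/((2*H)) = (-4 + H)*(1/(2*H)) = (-4 + H)/(2*H))
J(j) = ¾ (J(j) = 3*((½)*(-4 + 8)/8) = 3*((½)*(⅛)*4) = 3*(¼) = ¾)
J(63)*65 = (¾)*65 = 195/4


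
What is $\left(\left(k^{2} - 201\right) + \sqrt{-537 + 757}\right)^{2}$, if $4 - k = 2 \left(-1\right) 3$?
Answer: $10421 - 404 \sqrt{55} \approx 7424.9$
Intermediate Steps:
$k = 10$ ($k = 4 - 2 \left(-1\right) 3 = 4 - \left(-2\right) 3 = 4 - -6 = 4 + 6 = 10$)
$\left(\left(k^{2} - 201\right) + \sqrt{-537 + 757}\right)^{2} = \left(\left(10^{2} - 201\right) + \sqrt{-537 + 757}\right)^{2} = \left(\left(100 - 201\right) + \sqrt{220}\right)^{2} = \left(-101 + 2 \sqrt{55}\right)^{2}$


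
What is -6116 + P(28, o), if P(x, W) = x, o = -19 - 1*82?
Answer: -6088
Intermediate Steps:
o = -101 (o = -19 - 82 = -101)
-6116 + P(28, o) = -6116 + 28 = -6088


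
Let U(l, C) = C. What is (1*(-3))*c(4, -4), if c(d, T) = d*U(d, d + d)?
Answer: -96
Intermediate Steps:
c(d, T) = 2*d² (c(d, T) = d*(d + d) = d*(2*d) = 2*d²)
(1*(-3))*c(4, -4) = (1*(-3))*(2*4²) = -6*16 = -3*32 = -96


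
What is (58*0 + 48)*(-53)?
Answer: -2544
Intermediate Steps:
(58*0 + 48)*(-53) = (0 + 48)*(-53) = 48*(-53) = -2544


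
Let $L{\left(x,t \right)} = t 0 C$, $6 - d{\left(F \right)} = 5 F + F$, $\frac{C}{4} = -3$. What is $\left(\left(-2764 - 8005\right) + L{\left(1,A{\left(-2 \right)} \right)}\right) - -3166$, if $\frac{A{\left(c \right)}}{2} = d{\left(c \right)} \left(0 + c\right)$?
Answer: $-7603$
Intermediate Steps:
$C = -12$ ($C = 4 \left(-3\right) = -12$)
$d{\left(F \right)} = 6 - 6 F$ ($d{\left(F \right)} = 6 - \left(5 F + F\right) = 6 - 6 F$)
$A{\left(c \right)} = 2 c \left(6 - 6 c\right)$ ($A{\left(c \right)} = 2 \left(6 - 6 c\right) \left(0 + c\right) = 2 \left(6 - 6 c\right) c = 2 c \left(6 - 6 c\right)$)
$L{\left(x,t \right)} = 0$ ($L{\left(x,t \right)} = t 0 \left(-12\right) = 0 \left(-12\right) = 0$)
$\left(\left(-2764 - 8005\right) + L{\left(1,A{\left(-2 \right)} \right)}\right) - -3166 = \left(\left(-2764 - 8005\right) + 0\right) - -3166 = \left(-10769 + 0\right) + 3166 = -10769 + 3166 = -7603$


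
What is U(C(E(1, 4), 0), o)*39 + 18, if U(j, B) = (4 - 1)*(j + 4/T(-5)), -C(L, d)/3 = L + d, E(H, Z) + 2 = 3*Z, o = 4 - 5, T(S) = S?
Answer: -17928/5 ≈ -3585.6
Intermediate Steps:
o = -1
E(H, Z) = -2 + 3*Z
C(L, d) = -3*L - 3*d (C(L, d) = -3*(L + d) = -3*L - 3*d)
U(j, B) = -12/5 + 3*j (U(j, B) = (4 - 1)*(j + 4/(-5)) = 3*(j + 4*(-⅕)) = 3*(j - ⅘) = 3*(-⅘ + j) = -12/5 + 3*j)
U(C(E(1, 4), 0), o)*39 + 18 = (-12/5 + 3*(-3*(-2 + 3*4) - 3*0))*39 + 18 = (-12/5 + 3*(-3*(-2 + 12) + 0))*39 + 18 = (-12/5 + 3*(-3*10 + 0))*39 + 18 = (-12/5 + 3*(-30 + 0))*39 + 18 = (-12/5 + 3*(-30))*39 + 18 = (-12/5 - 90)*39 + 18 = -462/5*39 + 18 = -18018/5 + 18 = -17928/5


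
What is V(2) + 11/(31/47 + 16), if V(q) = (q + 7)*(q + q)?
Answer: 28705/783 ≈ 36.660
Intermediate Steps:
V(q) = 2*q*(7 + q) (V(q) = (7 + q)*(2*q) = 2*q*(7 + q))
V(2) + 11/(31/47 + 16) = 2*2*(7 + 2) + 11/(31/47 + 16) = 2*2*9 + 11/(31*(1/47) + 16) = 36 + 11/(31/47 + 16) = 36 + 11/(783/47) = 36 + 11*(47/783) = 36 + 517/783 = 28705/783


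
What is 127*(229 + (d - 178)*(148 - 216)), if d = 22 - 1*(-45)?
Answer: 987679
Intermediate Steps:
d = 67 (d = 22 + 45 = 67)
127*(229 + (d - 178)*(148 - 216)) = 127*(229 + (67 - 178)*(148 - 216)) = 127*(229 - 111*(-68)) = 127*(229 + 7548) = 127*7777 = 987679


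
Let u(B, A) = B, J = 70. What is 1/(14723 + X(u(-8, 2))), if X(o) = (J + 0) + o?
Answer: 1/14785 ≈ 6.7636e-5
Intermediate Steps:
X(o) = 70 + o (X(o) = (70 + 0) + o = 70 + o)
1/(14723 + X(u(-8, 2))) = 1/(14723 + (70 - 8)) = 1/(14723 + 62) = 1/14785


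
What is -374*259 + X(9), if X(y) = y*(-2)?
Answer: -96884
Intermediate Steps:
X(y) = -2*y
-374*259 + X(9) = -374*259 - 2*9 = -96866 - 18 = -96884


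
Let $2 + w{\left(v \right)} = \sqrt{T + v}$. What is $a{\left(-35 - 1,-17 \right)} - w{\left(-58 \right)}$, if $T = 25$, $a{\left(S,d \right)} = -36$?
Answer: $-34 - i \sqrt{33} \approx -34.0 - 5.7446 i$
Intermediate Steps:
$w{\left(v \right)} = -2 + \sqrt{25 + v}$
$a{\left(-35 - 1,-17 \right)} - w{\left(-58 \right)} = -36 - \left(-2 + \sqrt{25 - 58}\right) = -36 - \left(-2 + \sqrt{-33}\right) = -36 - \left(-2 + i \sqrt{33}\right) = -36 + \left(2 - i \sqrt{33}\right) = -34 - i \sqrt{33}$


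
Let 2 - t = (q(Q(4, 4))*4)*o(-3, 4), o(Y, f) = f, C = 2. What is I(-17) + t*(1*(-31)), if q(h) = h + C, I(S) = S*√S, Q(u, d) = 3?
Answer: 2418 - 17*I*√17 ≈ 2418.0 - 70.093*I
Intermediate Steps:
I(S) = S^(3/2)
q(h) = 2 + h (q(h) = h + 2 = 2 + h)
t = -78 (t = 2 - (2 + 3)*4*4 = 2 - 5*4*4 = 2 - 20*4 = 2 - 1*80 = 2 - 80 = -78)
I(-17) + t*(1*(-31)) = (-17)^(3/2) - 78*(-31) = -17*I*√17 - 78*(-31) = -17*I*√17 + 2418 = 2418 - 17*I*√17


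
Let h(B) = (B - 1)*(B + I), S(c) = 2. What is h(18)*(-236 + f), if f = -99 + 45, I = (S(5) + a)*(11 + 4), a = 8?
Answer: -828240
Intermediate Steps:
I = 150 (I = (2 + 8)*(11 + 4) = 10*15 = 150)
h(B) = (-1 + B)*(150 + B) (h(B) = (B - 1)*(B + 150) = (-1 + B)*(150 + B))
f = -54
h(18)*(-236 + f) = (-150 + 18**2 + 149*18)*(-236 - 54) = (-150 + 324 + 2682)*(-290) = 2856*(-290) = -828240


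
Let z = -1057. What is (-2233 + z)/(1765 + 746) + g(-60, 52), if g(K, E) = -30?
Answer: -78620/2511 ≈ -31.310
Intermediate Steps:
(-2233 + z)/(1765 + 746) + g(-60, 52) = (-2233 - 1057)/(1765 + 746) - 30 = -3290/2511 - 30 = -78620/2511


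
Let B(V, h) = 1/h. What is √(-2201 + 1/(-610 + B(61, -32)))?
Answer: I*√10354746473/2169 ≈ 46.915*I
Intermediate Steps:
√(-2201 + 1/(-610 + B(61, -32))) = √(-2201 + 1/(-610 + 1/(-32))) = √(-2201 + 1/(-610 - 1/32)) = √(-2201 + 1/(-19521/32)) = √(-2201 - 32/19521) = √(-42965753/19521) = I*√10354746473/2169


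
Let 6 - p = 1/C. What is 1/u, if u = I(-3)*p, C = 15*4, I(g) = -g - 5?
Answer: -30/359 ≈ -0.083565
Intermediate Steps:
I(g) = -5 - g
C = 60
p = 359/60 (p = 6 - 1/60 = 359/60 ≈ 5.9833)
u = -359/30 (u = (-5 - 1*(-3))*(359/60) = (-5 + 3)*(359/60) = -2*359/60 = -359/30 ≈ -11.967)
1/u = 1/(-359/30) = -30/359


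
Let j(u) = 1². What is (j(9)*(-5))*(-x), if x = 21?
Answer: 105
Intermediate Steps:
j(u) = 1
(j(9)*(-5))*(-x) = (1*(-5))*(-1*21) = -5*(-21) = 105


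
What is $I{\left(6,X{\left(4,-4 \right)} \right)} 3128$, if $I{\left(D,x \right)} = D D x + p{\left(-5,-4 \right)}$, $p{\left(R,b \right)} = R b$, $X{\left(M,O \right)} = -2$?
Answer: $-162656$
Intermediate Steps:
$I{\left(D,x \right)} = 20 + x D^{2}$ ($I{\left(D,x \right)} = D D x - -20 = D^{2} x + 20 = x D^{2} + 20 = 20 + x D^{2}$)
$I{\left(6,X{\left(4,-4 \right)} \right)} 3128 = \left(20 - 2 \cdot 6^{2}\right) 3128 = \left(20 - 72\right) 3128 = \left(-52\right) 3128 = -162656$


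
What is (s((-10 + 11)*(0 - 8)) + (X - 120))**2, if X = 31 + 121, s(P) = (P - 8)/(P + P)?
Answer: 1089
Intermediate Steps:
s(P) = (-8 + P)/(2*P) (s(P) = (-8 + P)/((2*P)) = (-8 + P)*(1/(2*P)) = (-8 + P)/(2*P))
X = 152
(s((-10 + 11)*(0 - 8)) + (X - 120))**2 = ((-8 + (-10 + 11)*(0 - 8))/(2*(((-10 + 11)*(0 - 8)))) + (152 - 120))**2 = ((-8 + 1*(-8))/(2*((1*(-8)))) + 32)**2 = ((1/2)*(-8 - 8)/(-8) + 32)**2 = ((1/2)*(-1/8)*(-16) + 32)**2 = (1 + 32)**2 = 33**2 = 1089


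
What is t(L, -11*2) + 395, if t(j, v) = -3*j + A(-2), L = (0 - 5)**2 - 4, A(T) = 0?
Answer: 332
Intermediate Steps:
L = 21 (L = (-5)**2 - 4 = 25 - 4 = 21)
t(j, v) = -3*j (t(j, v) = -3*j + 0 = -3*j)
t(L, -11*2) + 395 = -3*21 + 395 = -63 + 395 = 332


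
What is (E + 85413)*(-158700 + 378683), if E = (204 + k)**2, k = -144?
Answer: 19581346779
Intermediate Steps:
E = 3600 (E = (204 - 144)**2 = 60**2 = 3600)
(E + 85413)*(-158700 + 378683) = (3600 + 85413)*(-158700 + 378683) = 89013*219983 = 19581346779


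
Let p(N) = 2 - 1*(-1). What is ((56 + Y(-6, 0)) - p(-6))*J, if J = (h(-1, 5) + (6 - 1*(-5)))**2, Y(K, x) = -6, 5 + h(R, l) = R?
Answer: 1175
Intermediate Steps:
h(R, l) = -5 + R
p(N) = 3 (p(N) = 2 + 1 = 3)
J = 25 (J = ((-5 - 1) + (6 - 1*(-5)))**2 = (-6 + (6 + 5))**2 = (-6 + 11)**2 = 5**2 = 25)
((56 + Y(-6, 0)) - p(-6))*J = ((56 - 6) - 1*3)*25 = (50 - 3)*25 = 47*25 = 1175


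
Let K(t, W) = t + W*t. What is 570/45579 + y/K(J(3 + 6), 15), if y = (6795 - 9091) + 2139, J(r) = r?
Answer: -2357941/2187792 ≈ -1.0778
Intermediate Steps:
y = -157 (y = -2296 + 2139 = -157)
570/45579 + y/K(J(3 + 6), 15) = 570/45579 - 157*1/((1 + 15)*(3 + 6)) = 570*(1/45579) - 157/(9*16) = 190/15193 - 157/144 = -2357941/2187792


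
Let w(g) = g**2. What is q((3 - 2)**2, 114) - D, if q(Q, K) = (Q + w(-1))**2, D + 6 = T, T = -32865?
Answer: 32875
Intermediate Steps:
D = -32871 (D = -6 - 32865 = -32871)
q(Q, K) = (1 + Q)**2 (q(Q, K) = (Q + (-1)**2)**2 = (Q + 1)**2 = (1 + Q)**2)
q((3 - 2)**2, 114) - D = (1 + (3 - 2)**2)**2 - 1*(-32871) = (1 + 1**2)**2 + 32871 = (1 + 1)**2 + 32871 = 2**2 + 32871 = 4 + 32871 = 32875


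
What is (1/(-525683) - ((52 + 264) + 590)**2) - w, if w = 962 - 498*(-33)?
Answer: -440644312457/525683 ≈ -8.3823e+5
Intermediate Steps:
w = 17396 (w = 962 + 16434 = 17396)
(1/(-525683) - ((52 + 264) + 590)**2) - w = (1/(-525683) - ((52 + 264) + 590)**2) - 1*17396 = (-1/525683 - (316 + 590)**2) - 17396 = (-1/525683 - 1*906**2) - 17396 = (-1/525683 - 1*820836) - 17396 = (-1/525683 - 820836) - 17396 = -431499530989/525683 - 17396 = -440644312457/525683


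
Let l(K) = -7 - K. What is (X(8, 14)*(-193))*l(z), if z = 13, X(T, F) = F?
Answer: 54040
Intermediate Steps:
(X(8, 14)*(-193))*l(z) = (14*(-193))*(-7 - 1*13) = -2702*(-7 - 13) = -2702*(-20) = 54040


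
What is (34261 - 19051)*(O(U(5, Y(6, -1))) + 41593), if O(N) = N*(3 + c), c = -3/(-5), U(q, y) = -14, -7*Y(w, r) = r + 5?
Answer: 631862946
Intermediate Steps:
Y(w, r) = -5/7 - r/7 (Y(w, r) = -(r + 5)/7 = -(5 + r)/7 = -5/7 - r/7)
c = ⅗ (c = -3*(-⅕) = ⅗ ≈ 0.60000)
O(N) = 18*N/5 (O(N) = N*(3 + ⅗) = N*(18/5) = 18*N/5)
(34261 - 19051)*(O(U(5, Y(6, -1))) + 41593) = (34261 - 19051)*((18/5)*(-14) + 41593) = 15210*(-252/5 + 41593) = 15210*(207713/5) = 631862946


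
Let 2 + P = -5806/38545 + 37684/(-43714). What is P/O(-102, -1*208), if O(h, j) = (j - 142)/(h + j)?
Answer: -11240257946/4212390325 ≈ -2.6684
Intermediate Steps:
O(h, j) = (-142 + j)/(h + j)
P = -2538122762/842478065 (P = -2 + (-5806/38545 + 37684/(-43714)) = -2 + (-5806*1/38545 + 37684*(-1/43714)) = -2 + (-5806/38545 - 18842/21857) = -2 - 853166632/842478065 = -2538122762/842478065 ≈ -3.0127)
P/O(-102, -1*208) = -2538122762*(-102 - 1*208)/(-142 - 1*208)/842478065 = -2538122762*(-102 - 208)/(-142 - 208)/842478065 = -2538122762/(842478065*(-350/(-310))) = -2538122762/(842478065*((-1/310*(-350)))) = -2538122762/(842478065*35/31) = -2538122762/842478065*31/35 = -11240257946/4212390325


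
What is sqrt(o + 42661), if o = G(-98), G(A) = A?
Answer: sqrt(42563) ≈ 206.31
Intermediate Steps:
o = -98
sqrt(o + 42661) = sqrt(-98 + 42661) = sqrt(42563)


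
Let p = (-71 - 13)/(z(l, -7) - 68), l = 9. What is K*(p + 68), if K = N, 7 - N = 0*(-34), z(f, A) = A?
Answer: 12096/25 ≈ 483.84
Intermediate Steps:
N = 7 (N = 7 - 0*(-34) = 7 - 1*0 = 7 + 0 = 7)
K = 7
p = 28/25 (p = (-71 - 13)/(-7 - 68) = -84/(-75) = -84*(-1/75) = 28/25 ≈ 1.1200)
K*(p + 68) = 7*(28/25 + 68) = 7*(1728/25) = 12096/25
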